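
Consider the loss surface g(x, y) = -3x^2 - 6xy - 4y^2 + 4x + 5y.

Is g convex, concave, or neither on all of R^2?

concave

g is quadratic, so its Hessian is the constant matrix H = [[-6, -6], [-6, -8]].
det(H) = 12, tr(H) = -14.
det(H) > 0 and tr(H) < 0, so H is negative definite everywhere: concave.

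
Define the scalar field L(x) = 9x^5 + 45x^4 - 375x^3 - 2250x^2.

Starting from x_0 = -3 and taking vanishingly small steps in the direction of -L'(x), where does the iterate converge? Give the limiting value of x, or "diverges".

-4

L'(x) = 45x(x - 5)(x + 4)(x + 5), so L'(-3) = 2160.
Gradient descent moves in the -L' direction, i.e. x is decreasing.
The nearest critical point in that direction is x = -4, where L'' = 1620 > 0 (a local minimum). The iterate converges there.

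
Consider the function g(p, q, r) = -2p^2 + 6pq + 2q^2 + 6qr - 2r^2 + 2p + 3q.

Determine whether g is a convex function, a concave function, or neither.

g is quadratic, so its Hessian is the constant matrix H = [[-4, 6, 0], [6, 4, 6], [0, 6, -4]].
Leading principal minors: -4, -52, 352.
Neither pattern holds ⇒ H is indefinite ⇒ neither convex nor concave.

neither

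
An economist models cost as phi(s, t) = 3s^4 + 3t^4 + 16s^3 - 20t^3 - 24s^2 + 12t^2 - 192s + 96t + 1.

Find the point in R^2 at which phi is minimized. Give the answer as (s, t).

(2, -1)

phi(s,t) separates as P(s) + Q(t) + 1, so its minimum is min P + min Q + 1.
P'(s) = 12(s - 2)(s + 2)(s + 4) vanishes at s ∈ {-4, -2, 2}; Q'(t) = 12(t - 4)(t - 2)(t + 1) vanishes at t ∈ {-1, 2, 4}.
Local minima of P (where P''>0): P(-4)=128, P(2)=-304. Local minima of Q: Q(-1)=-61, Q(4)=64.
So the global minimum of phi is P(2) + Q(-1) + 1 = -304 − 61 + 1 = -364, attained at (2, -1).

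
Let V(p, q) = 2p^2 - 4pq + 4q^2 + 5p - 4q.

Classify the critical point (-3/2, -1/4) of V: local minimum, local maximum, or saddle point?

local minimum

The Hessian of V is constant: H = [[4, -4], [-4, 8]].
det(H) = 4·8 − (-4)² = 16.
det(H) > 0 and tr(H) = 12 > 0, so H is positive definite and the point is a local minimum.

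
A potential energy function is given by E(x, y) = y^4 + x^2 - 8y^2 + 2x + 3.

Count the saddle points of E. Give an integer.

E separates as a function of x plus a function of y, so ∇E=0 decouples.
∂E/∂x = 2(x + 1) = 0 at x ∈ {-1}; ∂E/∂y = 4y(y - 2)(y + 2) = 0 at y ∈ {-2, 0, 2}.
The Hessian is diagonal: diag(E_xx, E_yy). Second derivatives: E_xx(-1)=2; E_yy(-2)=32, E_yy(0)=-16, E_yy(2)=32.
Saddle points occur where the two diagonal entries have opposite signs: (-1, 0). Count: 1.

1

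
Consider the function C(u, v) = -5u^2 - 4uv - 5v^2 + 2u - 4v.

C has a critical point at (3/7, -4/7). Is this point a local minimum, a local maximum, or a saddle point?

local maximum

The Hessian of C is constant: H = [[-10, -4], [-4, -10]].
det(H) = (-10)·(-10) − (-4)² = 84.
det(H) > 0 and tr(H) = -20 < 0, so H is negative definite and the point is a local maximum.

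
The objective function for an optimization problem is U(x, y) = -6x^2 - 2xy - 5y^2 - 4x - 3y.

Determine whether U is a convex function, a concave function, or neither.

concave

U is quadratic, so its Hessian is the constant matrix H = [[-12, -2], [-2, -10]].
det(H) = 116, tr(H) = -22.
det(H) > 0 and tr(H) < 0, so H is negative definite everywhere: concave.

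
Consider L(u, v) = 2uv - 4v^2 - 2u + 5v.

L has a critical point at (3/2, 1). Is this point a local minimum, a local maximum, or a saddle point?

The Hessian of L is constant: H = [[0, 2], [2, -8]].
det(H) = 0·(-8) − 2² = -4.
Since det(H) < 0, H is indefinite and the critical point is a saddle point.

saddle point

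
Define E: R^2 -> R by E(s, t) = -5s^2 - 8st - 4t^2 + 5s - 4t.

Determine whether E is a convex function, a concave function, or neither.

concave

E is quadratic, so its Hessian is the constant matrix H = [[-10, -8], [-8, -8]].
det(H) = 16, tr(H) = -18.
det(H) > 0 and tr(H) < 0, so H is negative definite everywhere: concave.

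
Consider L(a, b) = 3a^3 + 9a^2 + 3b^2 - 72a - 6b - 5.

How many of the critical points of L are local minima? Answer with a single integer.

L separates as a function of a plus a function of b, so ∇L=0 decouples.
∂L/∂a = 9(a - 2)(a + 4) = 0 at a ∈ {-4, 2}; ∂L/∂b = 6(b - 1) = 0 at b ∈ {1}.
The Hessian is diagonal: diag(L_aa, L_bb). Second derivatives: L_aa(-4)=-54, L_aa(2)=54; L_bb(1)=6.
Local minima occur where both diagonal entries positive: (2, 1). Count: 1.

1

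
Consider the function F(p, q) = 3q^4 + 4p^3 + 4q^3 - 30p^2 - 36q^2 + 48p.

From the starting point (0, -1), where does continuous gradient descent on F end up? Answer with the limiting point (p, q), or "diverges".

diverges

F is separable, so gradient descent decouples: p follows -∂F/∂p, q follows -∂F/∂q.
∂F/∂p = 12(p - 4)(p - 1); at p=0 this is 48, so p decreases.
∂F/∂q = 12q(q - 2)(q + 3); at q=-1 this is 72, so q decreases.
The p-coordinate has no critical point in that direction and runs off to infinity.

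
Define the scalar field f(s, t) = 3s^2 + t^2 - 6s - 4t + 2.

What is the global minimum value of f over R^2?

f(s,t) separates as P(s) + Q(t) + 2, so its minimum is min P + min Q + 2.
P'(s) = 6s - 6 vanishes at s ∈ {1}; Q'(t) = 2(t - 2) vanishes at t ∈ {2}.
Local minima of P (where P''>0): P(1)=-3. Local minima of Q: Q(2)=-4.
So the global minimum of f is P(1) + Q(2) + 2 = -3 − 4 + 2 = -5, attained at (1, 2).

-5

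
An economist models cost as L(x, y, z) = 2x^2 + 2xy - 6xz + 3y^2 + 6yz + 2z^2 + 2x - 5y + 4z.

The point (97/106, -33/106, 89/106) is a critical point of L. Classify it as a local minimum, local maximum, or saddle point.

saddle point

The Hessian is constant: H = [[4, 2, -6], [2, 6, 6], [-6, 6, 4]].
Leading principal minors: Δ₁ = 4, Δ₂ = 20, Δ₃ = -424.
The minors fit neither the all-positive nor the alternating-sign pattern, so H is indefinite: a saddle point.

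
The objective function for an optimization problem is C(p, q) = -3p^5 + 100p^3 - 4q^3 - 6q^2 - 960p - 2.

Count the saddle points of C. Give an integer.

4

C separates as a function of p plus a function of q, so ∇C=0 decouples.
∂C/∂p = -15(p - 4)(p - 2)(p + 2)(p + 4) = 0 at p ∈ {-4, -2, 2, 4}; ∂C/∂q = -12q(q + 1) = 0 at q ∈ {-1, 0}.
The Hessian is diagonal: diag(C_pp, C_qq). Second derivatives: C_pp(-4)=1440, C_pp(-2)=-720, C_pp(2)=720, C_pp(4)=-1440; C_qq(-1)=12, C_qq(0)=-12.
Saddle points occur where the two diagonal entries have opposite signs: (-4, 0), (-2, -1), (2, 0), (4, -1). Count: 4.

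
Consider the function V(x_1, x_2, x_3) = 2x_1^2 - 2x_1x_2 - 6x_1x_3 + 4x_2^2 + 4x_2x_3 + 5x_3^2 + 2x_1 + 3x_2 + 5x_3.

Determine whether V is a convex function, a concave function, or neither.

V is quadratic, so its Hessian is the constant matrix H = [[4, -2, -6], [-2, 8, 4], [-6, 4, 10]].
Leading principal minors: 4, 28, 24.
All positive ⇒ H ≻ 0 ⇒ convex.

convex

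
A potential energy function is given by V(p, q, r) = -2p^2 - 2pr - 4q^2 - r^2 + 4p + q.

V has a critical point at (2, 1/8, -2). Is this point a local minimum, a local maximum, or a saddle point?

The Hessian is constant: H = [[-4, 0, -2], [0, -8, 0], [-2, 0, -2]].
Leading principal minors: Δ₁ = -4, Δ₂ = 32, Δ₃ = -32.
The minors alternate sign starting negative (−, +, −), so H is negative definite: a local maximum.

local maximum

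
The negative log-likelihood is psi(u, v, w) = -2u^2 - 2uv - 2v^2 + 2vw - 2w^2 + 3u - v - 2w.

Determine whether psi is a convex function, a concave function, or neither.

concave

psi is quadratic, so its Hessian is the constant matrix H = [[-4, -2, 0], [-2, -4, 2], [0, 2, -4]].
Leading principal minors: -4, 12, -32.
Signs alternate −, +, − ⇒ H ≺ 0 ⇒ concave.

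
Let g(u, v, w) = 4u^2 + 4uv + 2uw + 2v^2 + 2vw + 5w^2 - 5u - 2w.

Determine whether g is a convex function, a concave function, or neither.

convex

g is quadratic, so its Hessian is the constant matrix H = [[8, 4, 2], [4, 4, 2], [2, 2, 10]].
Leading principal minors: 8, 16, 144.
All positive ⇒ H ≻ 0 ⇒ convex.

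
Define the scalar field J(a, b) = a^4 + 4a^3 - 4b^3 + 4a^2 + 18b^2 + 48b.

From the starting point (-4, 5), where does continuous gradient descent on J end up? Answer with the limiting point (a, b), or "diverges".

diverges

J is separable, so gradient descent decouples: a follows -∂J/∂a, b follows -∂J/∂b.
∂J/∂a = 4a(a + 1)(a + 2); at a=-4 this is -96, so a increases.
∂J/∂b = -12(b - 4)(b + 1); at b=5 this is -72, so b increases.
The b-coordinate has no critical point in that direction and runs off to infinity.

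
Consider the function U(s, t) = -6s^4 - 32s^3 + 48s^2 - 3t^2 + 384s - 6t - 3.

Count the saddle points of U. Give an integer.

U separates as a function of s plus a function of t, so ∇U=0 decouples.
∂U/∂s = -24(s - 2)(s + 2)(s + 4) = 0 at s ∈ {-4, -2, 2}; ∂U/∂t = -6(t + 1) = 0 at t ∈ {-1}.
The Hessian is diagonal: diag(U_ss, U_tt). Second derivatives: U_ss(-4)=-288, U_ss(-2)=192, U_ss(2)=-576; U_tt(-1)=-6.
Saddle points occur where the two diagonal entries have opposite signs: (-2, -1). Count: 1.

1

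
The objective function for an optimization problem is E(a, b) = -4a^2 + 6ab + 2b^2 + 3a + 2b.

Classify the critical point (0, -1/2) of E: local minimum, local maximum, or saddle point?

The Hessian of E is constant: H = [[-8, 6], [6, 4]].
det(H) = (-8)·4 − 6² = -68.
Since det(H) < 0, H is indefinite and the critical point is a saddle point.

saddle point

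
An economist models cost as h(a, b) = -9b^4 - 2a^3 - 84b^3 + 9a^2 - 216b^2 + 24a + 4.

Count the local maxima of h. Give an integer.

h separates as a function of a plus a function of b, so ∇h=0 decouples.
∂h/∂a = -6(a - 4)(a + 1) = 0 at a ∈ {-1, 4}; ∂h/∂b = -36b(b + 3)(b + 4) = 0 at b ∈ {-4, -3, 0}.
The Hessian is diagonal: diag(h_aa, h_bb). Second derivatives: h_aa(-1)=30, h_aa(4)=-30; h_bb(-4)=-144, h_bb(-3)=108, h_bb(0)=-432.
Local maxima occur where both diagonal entries negative: (4, -4), (4, 0). Count: 2.

2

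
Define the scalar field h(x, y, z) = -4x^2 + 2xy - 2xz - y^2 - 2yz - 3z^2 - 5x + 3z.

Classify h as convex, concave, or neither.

h is quadratic, so its Hessian is the constant matrix H = [[-8, 2, -2], [2, -2, -2], [-2, -2, -6]].
Leading principal minors: -8, 12, -16.
Signs alternate −, +, − ⇒ H ≺ 0 ⇒ concave.

concave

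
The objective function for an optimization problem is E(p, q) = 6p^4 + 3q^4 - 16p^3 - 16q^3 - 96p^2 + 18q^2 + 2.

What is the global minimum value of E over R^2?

E(p,q) separates as A(p) + B(q) + 2, so its minimum is min A + min B + 2.
A'(p) = 24p(p - 4)(p + 2) vanishes at p ∈ {-2, 0, 4}; B'(q) = 12q(q - 3)(q - 1) vanishes at q ∈ {0, 1, 3}.
Local minima of A (where A''>0): A(-2)=-160, A(4)=-1024. Local minima of B: B(0)=0, B(3)=-27.
So the global minimum of E is A(4) + B(3) + 2 = -1024 − 27 + 2 = -1049, attained at (4, 3).

-1049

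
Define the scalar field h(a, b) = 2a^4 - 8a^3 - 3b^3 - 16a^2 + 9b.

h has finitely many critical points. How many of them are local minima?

2

h separates as a function of a plus a function of b, so ∇h=0 decouples.
∂h/∂a = 8a(a - 4)(a + 1) = 0 at a ∈ {-1, 0, 4}; ∂h/∂b = -9(b - 1)(b + 1) = 0 at b ∈ {-1, 1}.
The Hessian is diagonal: diag(h_aa, h_bb). Second derivatives: h_aa(-1)=40, h_aa(0)=-32, h_aa(4)=160; h_bb(-1)=18, h_bb(1)=-18.
Local minima occur where both diagonal entries positive: (-1, -1), (4, -1). Count: 2.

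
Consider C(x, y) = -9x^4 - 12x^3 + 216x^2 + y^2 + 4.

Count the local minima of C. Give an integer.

1

C separates as a function of x plus a function of y, so ∇C=0 decouples.
∂C/∂x = -36x(x - 3)(x + 4) = 0 at x ∈ {-4, 0, 3}; ∂C/∂y = 2y = 0 at y ∈ {0}.
The Hessian is diagonal: diag(C_xx, C_yy). Second derivatives: C_xx(-4)=-1008, C_xx(0)=432, C_xx(3)=-756; C_yy(0)=2.
Local minima occur where both diagonal entries positive: (0, 0). Count: 1.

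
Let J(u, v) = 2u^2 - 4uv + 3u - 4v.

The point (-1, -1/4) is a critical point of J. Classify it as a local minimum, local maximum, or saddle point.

saddle point

The Hessian of J is constant: H = [[4, -4], [-4, 0]].
det(H) = 4·0 − (-4)² = -16.
Since det(H) < 0, H is indefinite and the critical point is a saddle point.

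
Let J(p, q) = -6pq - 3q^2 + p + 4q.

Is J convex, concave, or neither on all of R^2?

neither

J is quadratic, so its Hessian is the constant matrix H = [[0, -6], [-6, -6]].
det(H) = -36, tr(H) = -6.
det(H) < 0, so H is indefinite: neither convex nor concave.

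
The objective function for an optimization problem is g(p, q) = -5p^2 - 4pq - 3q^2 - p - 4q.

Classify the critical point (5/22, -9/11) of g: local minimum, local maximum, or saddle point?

The Hessian of g is constant: H = [[-10, -4], [-4, -6]].
det(H) = (-10)·(-6) − (-4)² = 44.
det(H) > 0 and tr(H) = -16 < 0, so H is negative definite and the point is a local maximum.

local maximum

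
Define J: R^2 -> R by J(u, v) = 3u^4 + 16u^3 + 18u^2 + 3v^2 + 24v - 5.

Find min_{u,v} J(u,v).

J(u,v) separates as P(u) + Q(v) − 5, so its minimum is min P + min Q − 5.
P'(u) = 12u(u + 1)(u + 3) vanishes at u ∈ {-3, -1, 0}; Q'(v) = 6v + 24 vanishes at v ∈ {-4}.
Local minima of P (where P''>0): P(-3)=-27, P(0)=0. Local minima of Q: Q(-4)=-48.
So the global minimum of J is P(-3) + Q(-4) − 5 = -27 − 48 − 5 = -80, attained at (-3, -4).

-80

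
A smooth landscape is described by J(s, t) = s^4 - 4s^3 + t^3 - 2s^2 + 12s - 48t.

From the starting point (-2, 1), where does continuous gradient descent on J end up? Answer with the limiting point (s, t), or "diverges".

J is separable, so gradient descent decouples: s follows -∂J/∂s, t follows -∂J/∂t.
∂J/∂s = 4(s - 3)(s - 1)(s + 1); at s=-2 this is -60, so s increases.
∂J/∂t = 3(t - 4)(t + 4); at t=1 this is -45, so t increases.
s converges to its nearest critical value -1 (a local min of the s-part); t converges to 4. The iterate converges to (-1, 4).

(-1, 4)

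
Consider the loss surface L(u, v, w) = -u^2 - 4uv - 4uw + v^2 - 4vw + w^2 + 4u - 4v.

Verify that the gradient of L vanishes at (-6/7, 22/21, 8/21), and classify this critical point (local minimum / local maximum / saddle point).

∇L = (-2u - 4v - 4w + 4, -4u + 2v - 4w - 4, -4u - 4v + 2w); substituting (-6/7, 22/21, 8/21) gives ∇L = (0, 0, 0), so (-6/7, 22/21, 8/21) is indeed a critical point.
The Hessian is constant: H = [[-2, -4, -4], [-4, 2, -4], [-4, -4, 2]].
Leading principal minors: Δ₁ = -2, Δ₂ = -20, Δ₃ = -168.
The minors fit neither the all-positive nor the alternating-sign pattern, so H is indefinite: a saddle point.

saddle point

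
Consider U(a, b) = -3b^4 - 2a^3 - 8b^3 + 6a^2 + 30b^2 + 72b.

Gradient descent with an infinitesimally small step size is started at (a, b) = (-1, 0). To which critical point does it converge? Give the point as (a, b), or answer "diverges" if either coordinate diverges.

(0, -1)

U is separable, so gradient descent decouples: a follows -∂U/∂a, b follows -∂U/∂b.
∂U/∂a = -6a(a - 2); at a=-1 this is -18, so a increases.
∂U/∂b = -12(b - 2)(b + 1)(b + 3); at b=0 this is 72, so b decreases.
a converges to its nearest critical value 0 (a local min of the a-part); b converges to -1. The iterate converges to (0, -1).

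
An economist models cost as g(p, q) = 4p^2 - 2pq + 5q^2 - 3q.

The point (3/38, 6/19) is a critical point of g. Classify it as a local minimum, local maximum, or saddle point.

The Hessian of g is constant: H = [[8, -2], [-2, 10]].
det(H) = 8·10 − (-2)² = 76.
det(H) > 0 and tr(H) = 18 > 0, so H is positive definite and the point is a local minimum.

local minimum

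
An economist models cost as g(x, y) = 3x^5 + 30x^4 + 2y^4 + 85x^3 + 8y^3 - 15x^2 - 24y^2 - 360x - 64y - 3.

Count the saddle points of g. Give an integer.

g separates as a function of x plus a function of y, so ∇g=0 decouples.
∂g/∂x = 15(x - 1)(x + 2)(x + 3)(x + 4) = 0 at x ∈ {-4, -3, -2, 1}; ∂g/∂y = 8(y - 2)(y + 1)(y + 4) = 0 at y ∈ {-4, -1, 2}.
The Hessian is diagonal: diag(g_xx, g_yy). Second derivatives: g_xx(-4)=-150, g_xx(-3)=60, g_xx(-2)=-90, g_xx(1)=900; g_yy(-4)=144, g_yy(-1)=-72, g_yy(2)=144.
Saddle points occur where the two diagonal entries have opposite signs: (-4, -4), (-4, 2), (-3, -1), (-2, -4), (-2, 2), (1, -1). Count: 6.

6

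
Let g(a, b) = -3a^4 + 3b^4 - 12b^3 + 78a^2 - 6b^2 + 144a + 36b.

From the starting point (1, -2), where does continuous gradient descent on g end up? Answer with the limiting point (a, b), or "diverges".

(-1, -1)

g is separable, so gradient descent decouples: a follows -∂g/∂a, b follows -∂g/∂b.
∂g/∂a = -12(a - 4)(a + 1)(a + 3); at a=1 this is 288, so a decreases.
∂g/∂b = 12(b - 3)(b - 1)(b + 1); at b=-2 this is -180, so b increases.
a converges to its nearest critical value -1 (a local min of the a-part); b converges to -1. The iterate converges to (-1, -1).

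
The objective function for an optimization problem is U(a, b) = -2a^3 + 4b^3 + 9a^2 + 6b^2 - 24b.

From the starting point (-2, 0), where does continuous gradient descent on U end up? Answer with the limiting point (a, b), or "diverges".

(0, 1)

U is separable, so gradient descent decouples: a follows -∂U/∂a, b follows -∂U/∂b.
∂U/∂a = -6a(a - 3); at a=-2 this is -60, so a increases.
∂U/∂b = 12(b - 1)(b + 2); at b=0 this is -24, so b increases.
a converges to its nearest critical value 0 (a local min of the a-part); b converges to 1. The iterate converges to (0, 1).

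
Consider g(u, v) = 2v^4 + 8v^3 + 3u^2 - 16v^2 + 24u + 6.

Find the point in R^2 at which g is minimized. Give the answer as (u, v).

(-4, -4)

g(u,v) separates as P(u) + Q(v) + 6, so its minimum is min P + min Q + 6.
P'(u) = 6u + 24 vanishes at u ∈ {-4}; Q'(v) = 8v(v - 1)(v + 4) vanishes at v ∈ {-4, 0, 1}.
Local minima of P (where P''>0): P(-4)=-48. Local minima of Q: Q(-4)=-256, Q(1)=-6.
So the global minimum of g is P(-4) + Q(-4) + 6 = -48 − 256 + 6 = -298, attained at (-4, -4).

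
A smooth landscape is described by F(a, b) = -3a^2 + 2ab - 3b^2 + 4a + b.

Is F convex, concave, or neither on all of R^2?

concave

F is quadratic, so its Hessian is the constant matrix H = [[-6, 2], [2, -6]].
det(H) = 32, tr(H) = -12.
det(H) > 0 and tr(H) < 0, so H is negative definite everywhere: concave.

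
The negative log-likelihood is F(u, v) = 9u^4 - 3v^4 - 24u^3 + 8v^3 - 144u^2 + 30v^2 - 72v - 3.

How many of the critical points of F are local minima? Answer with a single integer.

F separates as a function of u plus a function of v, so ∇F=0 decouples.
∂F/∂u = 36u(u - 4)(u + 2) = 0 at u ∈ {-2, 0, 4}; ∂F/∂v = -12(v - 3)(v - 1)(v + 2) = 0 at v ∈ {-2, 1, 3}.
The Hessian is diagonal: diag(F_uu, F_vv). Second derivatives: F_uu(-2)=432, F_uu(0)=-288, F_uu(4)=864; F_vv(-2)=-180, F_vv(1)=72, F_vv(3)=-120.
Local minima occur where both diagonal entries positive: (-2, 1), (4, 1). Count: 2.

2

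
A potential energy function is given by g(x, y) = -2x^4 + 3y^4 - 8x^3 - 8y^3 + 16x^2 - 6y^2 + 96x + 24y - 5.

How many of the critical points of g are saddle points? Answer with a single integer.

g separates as a function of x plus a function of y, so ∇g=0 decouples.
∂g/∂x = -8(x - 2)(x + 2)(x + 3) = 0 at x ∈ {-3, -2, 2}; ∂g/∂y = 12(y - 2)(y - 1)(y + 1) = 0 at y ∈ {-1, 1, 2}.
The Hessian is diagonal: diag(g_xx, g_yy). Second derivatives: g_xx(-3)=-40, g_xx(-2)=32, g_xx(2)=-160; g_yy(-1)=72, g_yy(1)=-24, g_yy(2)=36.
Saddle points occur where the two diagonal entries have opposite signs: (-3, -1), (-3, 2), (-2, 1), (2, -1), (2, 2). Count: 5.

5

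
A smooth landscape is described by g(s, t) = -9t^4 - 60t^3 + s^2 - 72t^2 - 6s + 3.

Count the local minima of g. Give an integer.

1

g separates as a function of s plus a function of t, so ∇g=0 decouples.
∂g/∂s = 2(s - 3) = 0 at s ∈ {3}; ∂g/∂t = -36t(t + 1)(t + 4) = 0 at t ∈ {-4, -1, 0}.
The Hessian is diagonal: diag(g_ss, g_tt). Second derivatives: g_ss(3)=2; g_tt(-4)=-432, g_tt(-1)=108, g_tt(0)=-144.
Local minima occur where both diagonal entries positive: (3, -1). Count: 1.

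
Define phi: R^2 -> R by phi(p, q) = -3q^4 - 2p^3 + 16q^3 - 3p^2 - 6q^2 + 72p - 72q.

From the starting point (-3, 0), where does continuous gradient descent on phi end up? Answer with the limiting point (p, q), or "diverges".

(-4, 2)

phi is separable, so gradient descent decouples: p follows -∂phi/∂p, q follows -∂phi/∂q.
∂phi/∂p = -6(p - 3)(p + 4); at p=-3 this is 36, so p decreases.
∂phi/∂q = -12(q - 3)(q - 2)(q + 1); at q=0 this is -72, so q increases.
p converges to its nearest critical value -4 (a local min of the p-part); q converges to 2. The iterate converges to (-4, 2).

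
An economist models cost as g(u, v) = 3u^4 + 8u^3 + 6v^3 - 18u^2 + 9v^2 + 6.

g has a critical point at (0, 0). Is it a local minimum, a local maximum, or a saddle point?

saddle point

The mixed partial ∂²g/∂u∂v is 0, so the Hessian at any point is diag(g_uu, g_vv) = diag(12(3u^2 + 4u - 3), 18(2v + 1)).
At (0, 0): H = diag(-36, 18).
The eigenvalues have opposite signs, so H is indefinite: a saddle point.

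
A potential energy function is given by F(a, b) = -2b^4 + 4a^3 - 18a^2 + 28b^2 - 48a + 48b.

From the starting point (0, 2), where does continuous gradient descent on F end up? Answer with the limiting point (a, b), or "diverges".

F is separable, so gradient descent decouples: a follows -∂F/∂a, b follows -∂F/∂b.
∂F/∂a = 12(a - 4)(a + 1); at a=0 this is -48, so a increases.
∂F/∂b = -8(b - 3)(b + 1)(b + 2); at b=2 this is 96, so b decreases.
a converges to its nearest critical value 4 (a local min of the a-part); b converges to -1. The iterate converges to (4, -1).

(4, -1)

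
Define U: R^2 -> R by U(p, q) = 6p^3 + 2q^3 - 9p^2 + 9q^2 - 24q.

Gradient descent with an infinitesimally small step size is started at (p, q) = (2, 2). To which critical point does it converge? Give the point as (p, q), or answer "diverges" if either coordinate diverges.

(1, 1)

U is separable, so gradient descent decouples: p follows -∂U/∂p, q follows -∂U/∂q.
∂U/∂p = 18p(p - 1); at p=2 this is 36, so p decreases.
∂U/∂q = 6(q - 1)(q + 4); at q=2 this is 36, so q decreases.
p converges to its nearest critical value 1 (a local min of the p-part); q converges to 1. The iterate converges to (1, 1).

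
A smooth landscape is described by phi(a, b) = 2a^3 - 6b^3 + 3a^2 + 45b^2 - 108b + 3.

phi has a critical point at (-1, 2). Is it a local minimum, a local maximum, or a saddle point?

The mixed partial ∂²phi/∂a∂b is 0, so the Hessian at any point is diag(phi_aa, phi_bb) = diag(6(2a + 1), 18(-2b + 5)).
At (-1, 2): H = diag(-6, 18).
The eigenvalues have opposite signs, so H is indefinite: a saddle point.

saddle point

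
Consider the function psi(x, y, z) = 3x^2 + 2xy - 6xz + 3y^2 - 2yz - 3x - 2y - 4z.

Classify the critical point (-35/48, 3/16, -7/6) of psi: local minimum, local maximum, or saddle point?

saddle point

The Hessian is constant: H = [[6, 2, -6], [2, 6, -2], [-6, -2, 0]].
Leading principal minors: Δ₁ = 6, Δ₂ = 32, Δ₃ = -192.
The minors fit neither the all-positive nor the alternating-sign pattern, so H is indefinite: a saddle point.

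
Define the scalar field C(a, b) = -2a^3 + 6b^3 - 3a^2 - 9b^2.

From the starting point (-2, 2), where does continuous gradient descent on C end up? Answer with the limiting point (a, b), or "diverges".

C is separable, so gradient descent decouples: a follows -∂C/∂a, b follows -∂C/∂b.
∂C/∂a = -6a(a + 1); at a=-2 this is -12, so a increases.
∂C/∂b = 18b(b - 1); at b=2 this is 36, so b decreases.
a converges to its nearest critical value -1 (a local min of the a-part); b converges to 1. The iterate converges to (-1, 1).

(-1, 1)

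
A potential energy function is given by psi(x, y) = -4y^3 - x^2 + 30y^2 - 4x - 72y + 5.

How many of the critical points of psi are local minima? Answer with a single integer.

psi separates as a function of x plus a function of y, so ∇psi=0 decouples.
∂psi/∂x = -2(x + 2) = 0 at x ∈ {-2}; ∂psi/∂y = -12(y - 3)(y - 2) = 0 at y ∈ {2, 3}.
The Hessian is diagonal: diag(psi_xx, psi_yy). Second derivatives: psi_xx(-2)=-2; psi_yy(2)=12, psi_yy(3)=-12.
Local minima occur where both diagonal entries positive: none. Count: 0.

0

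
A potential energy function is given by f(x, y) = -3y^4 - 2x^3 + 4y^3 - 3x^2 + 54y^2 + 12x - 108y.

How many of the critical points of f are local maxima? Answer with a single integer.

2

f separates as a function of x plus a function of y, so ∇f=0 decouples.
∂f/∂x = -6(x - 1)(x + 2) = 0 at x ∈ {-2, 1}; ∂f/∂y = -12(y - 3)(y - 1)(y + 3) = 0 at y ∈ {-3, 1, 3}.
The Hessian is diagonal: diag(f_xx, f_yy). Second derivatives: f_xx(-2)=18, f_xx(1)=-18; f_yy(-3)=-288, f_yy(1)=96, f_yy(3)=-144.
Local maxima occur where both diagonal entries negative: (1, -3), (1, 3). Count: 2.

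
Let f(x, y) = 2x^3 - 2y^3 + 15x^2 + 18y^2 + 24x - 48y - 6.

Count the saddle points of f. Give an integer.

f separates as a function of x plus a function of y, so ∇f=0 decouples.
∂f/∂x = 6(x + 1)(x + 4) = 0 at x ∈ {-4, -1}; ∂f/∂y = -6(y - 4)(y - 2) = 0 at y ∈ {2, 4}.
The Hessian is diagonal: diag(f_xx, f_yy). Second derivatives: f_xx(-4)=-18, f_xx(-1)=18; f_yy(2)=12, f_yy(4)=-12.
Saddle points occur where the two diagonal entries have opposite signs: (-4, 2), (-1, 4). Count: 2.

2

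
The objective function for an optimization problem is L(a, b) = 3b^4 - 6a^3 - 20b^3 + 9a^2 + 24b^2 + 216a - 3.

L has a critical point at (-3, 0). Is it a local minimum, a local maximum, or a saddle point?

The mixed partial ∂²L/∂a∂b is 0, so the Hessian at any point is diag(L_aa, L_bb) = diag(18(-2a + 1), 12(3b^2 - 10b + 4)).
At (-3, 0): H = diag(126, 48).
Both eigenvalues are positive, so H is positive definite: a local minimum.

local minimum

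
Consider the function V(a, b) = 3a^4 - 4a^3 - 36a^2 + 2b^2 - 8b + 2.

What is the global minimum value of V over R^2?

V(a,b) separates as P(a) + Q(b) + 2, so its minimum is min P + min Q + 2.
P'(a) = 12a(a - 3)(a + 2) vanishes at a ∈ {-2, 0, 3}; Q'(b) = 4b - 8 vanishes at b ∈ {2}.
Local minima of P (where P''>0): P(-2)=-64, P(3)=-189. Local minima of Q: Q(2)=-8.
So the global minimum of V is P(3) + Q(2) + 2 = -189 − 8 + 2 = -195, attained at (3, 2).

-195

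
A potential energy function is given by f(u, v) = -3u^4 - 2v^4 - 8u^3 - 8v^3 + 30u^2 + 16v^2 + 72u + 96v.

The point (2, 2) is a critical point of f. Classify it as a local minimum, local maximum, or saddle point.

The mixed partial ∂²f/∂u∂v is 0, so the Hessian at any point is diag(f_uu, f_vv) = diag(12(-3u^2 - 4u + 5), 8(-3v^2 - 6v + 4)).
At (2, 2): H = diag(-180, -160).
Both eigenvalues are negative, so H is negative definite: a local maximum.

local maximum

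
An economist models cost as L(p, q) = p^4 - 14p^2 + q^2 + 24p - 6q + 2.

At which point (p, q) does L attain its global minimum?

(-3, 3)

L(p,q) separates as A(p) + B(q) + 2, so its minimum is min A + min B + 2.
A'(p) = 4(p - 2)(p - 1)(p + 3) vanishes at p ∈ {-3, 1, 2}; B'(q) = 2q - 6 vanishes at q ∈ {3}.
Local minima of A (where A''>0): A(-3)=-117, A(2)=8. Local minima of B: B(3)=-9.
So the global minimum of L is A(-3) + B(3) + 2 = -117 − 9 + 2 = -124, attained at (-3, 3).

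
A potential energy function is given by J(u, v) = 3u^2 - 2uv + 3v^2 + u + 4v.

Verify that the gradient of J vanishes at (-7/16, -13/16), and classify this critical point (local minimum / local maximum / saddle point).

local minimum

∇J = (6u - 2v + 1, -2u + 6v + 4); substituting (-7/16, -13/16) gives ∇J = (0, 0), so (-7/16, -13/16) is indeed a critical point.
The Hessian of J is constant: H = [[6, -2], [-2, 6]].
det(H) = 6·6 − (-2)² = 32.
det(H) > 0 and tr(H) = 12 > 0, so H is positive definite and the point is a local minimum.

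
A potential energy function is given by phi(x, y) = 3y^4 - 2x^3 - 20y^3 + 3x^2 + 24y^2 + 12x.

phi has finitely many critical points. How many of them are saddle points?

3

phi separates as a function of x plus a function of y, so ∇phi=0 decouples.
∂phi/∂x = -6(x - 2)(x + 1) = 0 at x ∈ {-1, 2}; ∂phi/∂y = 12y(y - 4)(y - 1) = 0 at y ∈ {0, 1, 4}.
The Hessian is diagonal: diag(phi_xx, phi_yy). Second derivatives: phi_xx(-1)=18, phi_xx(2)=-18; phi_yy(0)=48, phi_yy(1)=-36, phi_yy(4)=144.
Saddle points occur where the two diagonal entries have opposite signs: (-1, 1), (2, 0), (2, 4). Count: 3.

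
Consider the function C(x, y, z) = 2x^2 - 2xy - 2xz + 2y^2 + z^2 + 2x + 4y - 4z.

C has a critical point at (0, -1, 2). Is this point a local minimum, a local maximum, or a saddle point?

local minimum

The Hessian is constant: H = [[4, -2, -2], [-2, 4, 0], [-2, 0, 2]].
Leading principal minors: Δ₁ = 4, Δ₂ = 12, Δ₃ = 8.
All leading minors are positive, so H is positive definite: a local minimum.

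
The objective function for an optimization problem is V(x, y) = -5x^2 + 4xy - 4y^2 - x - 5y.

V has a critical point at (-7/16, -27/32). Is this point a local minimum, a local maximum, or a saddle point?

The Hessian of V is constant: H = [[-10, 4], [4, -8]].
det(H) = (-10)·(-8) − 4² = 64.
det(H) > 0 and tr(H) = -18 < 0, so H is negative definite and the point is a local maximum.

local maximum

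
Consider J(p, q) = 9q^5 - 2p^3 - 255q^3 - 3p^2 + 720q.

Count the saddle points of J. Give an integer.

J separates as a function of p plus a function of q, so ∇J=0 decouples.
∂J/∂p = -6p(p + 1) = 0 at p ∈ {-1, 0}; ∂J/∂q = 45(q - 4)(q - 1)(q + 1)(q + 4) = 0 at q ∈ {-4, -1, 1, 4}.
The Hessian is diagonal: diag(J_pp, J_qq). Second derivatives: J_pp(-1)=6, J_pp(0)=-6; J_qq(-4)=-5400, J_qq(-1)=1350, J_qq(1)=-1350, J_qq(4)=5400.
Saddle points occur where the two diagonal entries have opposite signs: (-1, -4), (-1, 1), (0, -1), (0, 4). Count: 4.

4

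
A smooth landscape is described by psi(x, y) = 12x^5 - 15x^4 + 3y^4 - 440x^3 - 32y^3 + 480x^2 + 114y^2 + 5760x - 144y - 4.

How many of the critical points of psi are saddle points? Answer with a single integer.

psi separates as a function of x plus a function of y, so ∇psi=0 decouples.
∂psi/∂x = 60(x - 4)(x - 3)(x + 2)(x + 4) = 0 at x ∈ {-4, -2, 3, 4}; ∂psi/∂y = 12(y - 4)(y - 3)(y - 1) = 0 at y ∈ {1, 3, 4}.
The Hessian is diagonal: diag(psi_xx, psi_yy). Second derivatives: psi_xx(-4)=-6720, psi_xx(-2)=3600, psi_xx(3)=-2100, psi_xx(4)=2880; psi_yy(1)=72, psi_yy(3)=-24, psi_yy(4)=36.
Saddle points occur where the two diagonal entries have opposite signs: (-4, 1), (-4, 4), (-2, 3), (3, 1), (3, 4), (4, 3). Count: 6.

6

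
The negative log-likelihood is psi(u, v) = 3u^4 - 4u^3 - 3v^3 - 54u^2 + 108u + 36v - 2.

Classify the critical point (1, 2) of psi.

The mixed partial ∂²psi/∂u∂v is 0, so the Hessian at any point is diag(psi_uu, psi_vv) = diag(12(3u^2 - 2u - 9), -18v).
At (1, 2): H = diag(-96, -36).
Both eigenvalues are negative, so H is negative definite: a local maximum.

local maximum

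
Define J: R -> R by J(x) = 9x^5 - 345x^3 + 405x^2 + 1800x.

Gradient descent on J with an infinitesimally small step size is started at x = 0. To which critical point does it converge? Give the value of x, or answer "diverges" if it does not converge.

J'(x) = 45(x - 4)(x - 2)(x + 1)(x + 5), so J'(0) = 1800.
Gradient descent moves in the -J' direction, i.e. x is decreasing.
The nearest critical point in that direction is x = -1, where J'' = 2700 > 0 (a local minimum). The iterate converges there.

-1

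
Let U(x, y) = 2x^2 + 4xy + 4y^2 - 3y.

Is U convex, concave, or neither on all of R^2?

convex

U is quadratic, so its Hessian is the constant matrix H = [[4, 4], [4, 8]].
det(H) = 16, tr(H) = 12.
det(H) > 0 and tr(H) > 0, so H is positive definite everywhere: convex.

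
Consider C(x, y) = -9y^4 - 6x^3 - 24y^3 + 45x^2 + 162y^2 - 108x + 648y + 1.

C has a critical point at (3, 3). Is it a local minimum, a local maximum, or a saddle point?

The mixed partial ∂²C/∂x∂y is 0, so the Hessian at any point is diag(C_xx, C_yy) = diag(18(-2x + 5), 36(-3y^2 - 4y + 9)).
At (3, 3): H = diag(-18, -1080).
Both eigenvalues are negative, so H is negative definite: a local maximum.

local maximum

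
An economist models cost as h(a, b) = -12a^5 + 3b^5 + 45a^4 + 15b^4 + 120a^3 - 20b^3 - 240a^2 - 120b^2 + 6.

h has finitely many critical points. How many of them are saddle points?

8

h separates as a function of a plus a function of b, so ∇h=0 decouples.
∂h/∂a = -60a(a - 4)(a - 1)(a + 2) = 0 at a ∈ {-2, 0, 1, 4}; ∂h/∂b = 15b(b - 2)(b + 2)(b + 4) = 0 at b ∈ {-4, -2, 0, 2}.
The Hessian is diagonal: diag(h_aa, h_bb). Second derivatives: h_aa(-2)=2160, h_aa(0)=-480, h_aa(1)=540, h_aa(4)=-4320; h_bb(-4)=-720, h_bb(-2)=240, h_bb(0)=-240, h_bb(2)=720.
Saddle points occur where the two diagonal entries have opposite signs: (-2, -4), (-2, 0), (0, -2), (0, 2), (1, -4), (1, 0), (4, -2), (4, 2). Count: 8.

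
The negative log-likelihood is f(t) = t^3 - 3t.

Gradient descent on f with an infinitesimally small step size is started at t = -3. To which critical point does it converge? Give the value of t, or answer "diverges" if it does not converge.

diverges

f'(t) = 3(t - 1)(t + 1), so f'(-3) = 24.
Gradient descent moves in the -f' direction, i.e. t is decreasing.
There is no critical point below t=-3, and f' keeps the same sign, so the iterate runs off to −∞.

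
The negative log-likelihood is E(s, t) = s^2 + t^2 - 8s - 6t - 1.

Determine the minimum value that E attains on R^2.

-26

E(s,t) separates as P(s) + Q(t) − 1, so its minimum is min P + min Q − 1.
P'(s) = 2s - 8 vanishes at s ∈ {4}; Q'(t) = 2(t - 3) vanishes at t ∈ {3}.
Local minima of P (where P''>0): P(4)=-16. Local minima of Q: Q(3)=-9.
So the global minimum of E is P(4) + Q(3) − 1 = -16 − 9 − 1 = -26, attained at (4, 3).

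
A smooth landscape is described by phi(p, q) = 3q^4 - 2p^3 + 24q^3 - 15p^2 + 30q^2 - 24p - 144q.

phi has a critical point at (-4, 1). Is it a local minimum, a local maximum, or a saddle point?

The mixed partial ∂²phi/∂p∂q is 0, so the Hessian at any point is diag(phi_pp, phi_qq) = diag(-6(2p + 5), 12(3q^2 + 12q + 5)).
At (-4, 1): H = diag(18, 240).
Both eigenvalues are positive, so H is positive definite: a local minimum.

local minimum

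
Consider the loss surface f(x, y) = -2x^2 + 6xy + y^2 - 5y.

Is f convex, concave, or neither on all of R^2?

f is quadratic, so its Hessian is the constant matrix H = [[-4, 6], [6, 2]].
det(H) = -44, tr(H) = -2.
det(H) < 0, so H is indefinite: neither convex nor concave.

neither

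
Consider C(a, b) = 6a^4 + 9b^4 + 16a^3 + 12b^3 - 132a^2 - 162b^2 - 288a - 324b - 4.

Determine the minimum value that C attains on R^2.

C(a,b) separates as P(a) + Q(b) − 4, so its minimum is min P + min Q − 4.
P'(a) = 24(a - 3)(a + 1)(a + 4) vanishes at a ∈ {-4, -1, 3}; Q'(b) = 36(b - 3)(b + 1)(b + 3) vanishes at b ∈ {-3, -1, 3}.
Local minima of P (where P''>0): P(-4)=-448, P(3)=-1134. Local minima of Q: Q(-3)=-81, Q(3)=-1377.
So the global minimum of C is P(3) + Q(3) − 4 = -1134 − 1377 − 4 = -2515, attained at (3, 3).

-2515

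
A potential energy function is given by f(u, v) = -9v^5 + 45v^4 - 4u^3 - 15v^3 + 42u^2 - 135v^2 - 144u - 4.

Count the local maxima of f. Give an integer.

2

f separates as a function of u plus a function of v, so ∇f=0 decouples.
∂f/∂u = -12(u - 4)(u - 3) = 0 at u ∈ {3, 4}; ∂f/∂v = -45v(v - 3)(v - 2)(v + 1) = 0 at v ∈ {-1, 0, 2, 3}.
The Hessian is diagonal: diag(f_uu, f_vv). Second derivatives: f_uu(3)=12, f_uu(4)=-12; f_vv(-1)=540, f_vv(0)=-270, f_vv(2)=270, f_vv(3)=-540.
Local maxima occur where both diagonal entries negative: (4, 0), (4, 3). Count: 2.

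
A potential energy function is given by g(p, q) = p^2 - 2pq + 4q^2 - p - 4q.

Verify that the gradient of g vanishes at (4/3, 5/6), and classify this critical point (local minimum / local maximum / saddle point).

local minimum

∇g = (2p - 2q - 1, -2p + 8q - 4); substituting (4/3, 5/6) gives ∇g = (0, 0), so (4/3, 5/6) is indeed a critical point.
The Hessian of g is constant: H = [[2, -2], [-2, 8]].
det(H) = 2·8 − (-2)² = 12.
det(H) > 0 and tr(H) = 10 > 0, so H is positive definite and the point is a local minimum.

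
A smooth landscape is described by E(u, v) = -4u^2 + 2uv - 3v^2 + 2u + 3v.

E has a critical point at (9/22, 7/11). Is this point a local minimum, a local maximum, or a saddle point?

The Hessian of E is constant: H = [[-8, 2], [2, -6]].
det(H) = (-8)·(-6) − 2² = 44.
det(H) > 0 and tr(H) = -14 < 0, so H is negative definite and the point is a local maximum.

local maximum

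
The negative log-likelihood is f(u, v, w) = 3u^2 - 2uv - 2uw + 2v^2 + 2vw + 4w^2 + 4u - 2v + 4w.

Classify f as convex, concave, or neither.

convex

f is quadratic, so its Hessian is the constant matrix H = [[6, -2, -2], [-2, 4, 2], [-2, 2, 8]].
Leading principal minors: 6, 20, 136.
All positive ⇒ H ≻ 0 ⇒ convex.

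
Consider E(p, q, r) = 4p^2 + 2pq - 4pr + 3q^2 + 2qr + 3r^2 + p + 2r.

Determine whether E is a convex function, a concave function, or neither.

convex

E is quadratic, so its Hessian is the constant matrix H = [[8, 2, -4], [2, 6, 2], [-4, 2, 6]].
Leading principal minors: 8, 44, 104.
All positive ⇒ H ≻ 0 ⇒ convex.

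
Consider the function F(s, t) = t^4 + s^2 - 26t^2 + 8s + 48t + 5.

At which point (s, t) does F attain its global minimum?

F(s,t) separates as P(s) + Q(t) + 5, so its minimum is min P + min Q + 5.
P'(s) = 2s + 8 vanishes at s ∈ {-4}; Q'(t) = 4(t - 3)(t - 1)(t + 4) vanishes at t ∈ {-4, 1, 3}.
Local minima of P (where P''>0): P(-4)=-16. Local minima of Q: Q(-4)=-352, Q(3)=-9.
So the global minimum of F is P(-4) + Q(-4) + 5 = -16 − 352 + 5 = -363, attained at (-4, -4).

(-4, -4)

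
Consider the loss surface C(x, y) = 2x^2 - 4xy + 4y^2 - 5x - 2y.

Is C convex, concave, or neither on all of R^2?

C is quadratic, so its Hessian is the constant matrix H = [[4, -4], [-4, 8]].
det(H) = 16, tr(H) = 12.
det(H) > 0 and tr(H) > 0, so H is positive definite everywhere: convex.

convex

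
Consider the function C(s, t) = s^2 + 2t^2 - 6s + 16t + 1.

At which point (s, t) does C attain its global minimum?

(3, -4)

C(s,t) separates as P(s) + Q(t) + 1, so its minimum is min P + min Q + 1.
P'(s) = 2s - 6 vanishes at s ∈ {3}; Q'(t) = 4(t + 4) vanishes at t ∈ {-4}.
Local minima of P (where P''>0): P(3)=-9. Local minima of Q: Q(-4)=-32.
So the global minimum of C is P(3) + Q(-4) + 1 = -9 − 32 + 1 = -40, attained at (3, -4).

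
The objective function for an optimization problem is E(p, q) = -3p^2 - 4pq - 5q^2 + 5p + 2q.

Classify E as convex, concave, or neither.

concave

E is quadratic, so its Hessian is the constant matrix H = [[-6, -4], [-4, -10]].
det(H) = 44, tr(H) = -16.
det(H) > 0 and tr(H) < 0, so H is negative definite everywhere: concave.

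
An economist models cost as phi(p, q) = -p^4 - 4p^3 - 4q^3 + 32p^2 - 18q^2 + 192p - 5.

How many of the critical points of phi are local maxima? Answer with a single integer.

2

phi separates as a function of p plus a function of q, so ∇phi=0 decouples.
∂phi/∂p = -4(p - 4)(p + 3)(p + 4) = 0 at p ∈ {-4, -3, 4}; ∂phi/∂q = -12q(q + 3) = 0 at q ∈ {-3, 0}.
The Hessian is diagonal: diag(phi_pp, phi_qq). Second derivatives: phi_pp(-4)=-32, phi_pp(-3)=28, phi_pp(4)=-224; phi_qq(-3)=36, phi_qq(0)=-36.
Local maxima occur where both diagonal entries negative: (-4, 0), (4, 0). Count: 2.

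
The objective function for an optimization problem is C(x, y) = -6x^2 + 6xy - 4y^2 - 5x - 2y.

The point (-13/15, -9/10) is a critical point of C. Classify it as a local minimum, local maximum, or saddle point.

local maximum

The Hessian of C is constant: H = [[-12, 6], [6, -8]].
det(H) = (-12)·(-8) − 6² = 60.
det(H) > 0 and tr(H) = -20 < 0, so H is negative definite and the point is a local maximum.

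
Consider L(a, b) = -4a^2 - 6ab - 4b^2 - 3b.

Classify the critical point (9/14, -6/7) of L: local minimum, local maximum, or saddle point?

local maximum

The Hessian of L is constant: H = [[-8, -6], [-6, -8]].
det(H) = (-8)·(-8) − (-6)² = 28.
det(H) > 0 and tr(H) = -16 < 0, so H is negative definite and the point is a local maximum.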